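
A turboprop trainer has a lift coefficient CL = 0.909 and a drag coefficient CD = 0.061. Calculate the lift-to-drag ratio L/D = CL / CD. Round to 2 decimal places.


Step 1: L/D = CL / CD = 0.909 / 0.061
Step 2: L/D = 14.90

14.90


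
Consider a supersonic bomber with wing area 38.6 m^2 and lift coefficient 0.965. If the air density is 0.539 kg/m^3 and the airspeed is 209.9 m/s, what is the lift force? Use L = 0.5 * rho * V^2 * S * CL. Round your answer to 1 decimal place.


Step 1: Calculate dynamic pressure q = 0.5 * 0.539 * 209.9^2 = 0.5 * 0.539 * 44058.01 = 11873.6337 Pa
Step 2: Multiply by wing area and lift coefficient: L = 11873.6337 * 38.6 * 0.965
Step 3: L = 458322.2606 * 0.965 = 442281.0 N

442281.0


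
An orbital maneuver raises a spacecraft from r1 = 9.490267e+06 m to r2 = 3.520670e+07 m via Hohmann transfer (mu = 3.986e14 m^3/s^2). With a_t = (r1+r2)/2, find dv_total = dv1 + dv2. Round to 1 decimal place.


Step 1: Transfer semi-major axis a_t = (9.490267e+06 + 3.520670e+07) / 2 = 2.234848e+07 m
Step 2: v1 (circular at r1) = sqrt(mu/r1) = 6480.81 m/s
Step 3: v_t1 = sqrt(mu*(2/r1 - 1/a_t)) = 8134.26 m/s
Step 4: dv1 = |8134.26 - 6480.81| = 1653.45 m/s
Step 5: v2 (circular at r2) = 3364.77 m/s, v_t2 = 2192.66 m/s
Step 6: dv2 = |3364.77 - 2192.66| = 1172.12 m/s
Step 7: Total delta-v = 1653.45 + 1172.12 = 2825.6 m/s

2825.6


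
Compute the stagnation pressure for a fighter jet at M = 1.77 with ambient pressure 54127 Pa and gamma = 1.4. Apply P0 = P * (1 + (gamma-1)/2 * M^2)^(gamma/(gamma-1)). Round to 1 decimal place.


Step 1: (gamma-1)/2 * M^2 = 0.2 * 3.1329 = 0.62658
Step 2: 1 + 0.62658 = 1.62658
Step 3: Exponent gamma/(gamma-1) = 3.5
Step 4: P0 = 54127 * 1.62658^3.5 = 297083.1 Pa

297083.1


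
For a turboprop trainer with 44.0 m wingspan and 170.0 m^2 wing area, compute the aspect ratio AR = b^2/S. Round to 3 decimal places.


Step 1: b^2 = 44.0^2 = 1936.0
Step 2: AR = 1936.0 / 170.0 = 11.388

11.388


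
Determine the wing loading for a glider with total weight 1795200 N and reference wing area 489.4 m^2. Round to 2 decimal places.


Step 1: Wing loading = W / S = 1795200 / 489.4
Step 2: Wing loading = 3668.17 N/m^2

3668.17


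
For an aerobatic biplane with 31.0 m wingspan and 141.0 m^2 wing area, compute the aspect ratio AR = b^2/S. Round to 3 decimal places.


Step 1: b^2 = 31.0^2 = 961.0
Step 2: AR = 961.0 / 141.0 = 6.816

6.816


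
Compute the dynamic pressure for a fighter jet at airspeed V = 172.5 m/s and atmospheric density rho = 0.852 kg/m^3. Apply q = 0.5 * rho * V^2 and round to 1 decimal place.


Step 1: V^2 = 172.5^2 = 29756.25
Step 2: q = 0.5 * 0.852 * 29756.25
Step 3: q = 12676.2 Pa

12676.2


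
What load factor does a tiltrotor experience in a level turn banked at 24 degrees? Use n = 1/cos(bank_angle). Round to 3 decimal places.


Step 1: Convert 24 degrees to radians = 0.418879
Step 2: cos(24 deg) = 0.913545
Step 3: n = 1 / 0.913545 = 1.095

1.095


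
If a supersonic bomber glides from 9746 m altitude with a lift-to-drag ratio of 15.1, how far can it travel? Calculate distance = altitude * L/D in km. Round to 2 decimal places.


Step 1: Glide distance = altitude * L/D = 9746 * 15.1 = 147164.6 m
Step 2: Convert to km: 147164.6 / 1000 = 147.16 km

147.16


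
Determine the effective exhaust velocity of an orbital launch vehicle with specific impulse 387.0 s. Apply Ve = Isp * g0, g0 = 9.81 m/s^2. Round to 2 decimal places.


Step 1: Ve = Isp * g0 = 387.0 * 9.81
Step 2: Ve = 3796.47 m/s

3796.47


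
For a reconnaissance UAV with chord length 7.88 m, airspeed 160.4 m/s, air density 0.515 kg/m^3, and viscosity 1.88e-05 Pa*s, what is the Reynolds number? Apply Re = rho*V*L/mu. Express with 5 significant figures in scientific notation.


Step 1: Numerator = rho * V * L = 0.515 * 160.4 * 7.88 = 650.93528
Step 2: Re = 650.93528 / 1.88e-05
Step 3: Re = 3.4624e+07

3.4624e+07


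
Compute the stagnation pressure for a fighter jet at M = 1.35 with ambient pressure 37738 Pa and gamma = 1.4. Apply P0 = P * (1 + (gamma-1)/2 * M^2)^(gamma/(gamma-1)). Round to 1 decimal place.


Step 1: (gamma-1)/2 * M^2 = 0.2 * 1.8225 = 0.3645
Step 2: 1 + 0.3645 = 1.3645
Step 3: Exponent gamma/(gamma-1) = 3.5
Step 4: P0 = 37738 * 1.3645^3.5 = 111991.8 Pa

111991.8


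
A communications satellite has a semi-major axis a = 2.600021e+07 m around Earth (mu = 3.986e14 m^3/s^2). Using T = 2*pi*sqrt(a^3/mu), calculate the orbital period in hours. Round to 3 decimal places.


Step 1: a^3 / mu = 1.757643e+22 / 3.986e14 = 4.409540e+07
Step 2: sqrt(4.409540e+07) = 6640.4366 s
Step 3: T = 2*pi * 6640.4366 = 41723.09 s
Step 4: T in hours = 41723.09 / 3600 = 11.590 hours

11.590


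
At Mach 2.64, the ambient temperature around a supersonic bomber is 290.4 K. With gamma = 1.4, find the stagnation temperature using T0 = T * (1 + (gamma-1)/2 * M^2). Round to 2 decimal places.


Step 1: (gamma-1)/2 = 0.2
Step 2: M^2 = 6.9696
Step 3: 1 + 0.2 * 6.9696 = 2.39392
Step 4: T0 = 290.4 * 2.39392 = 695.19 K

695.19


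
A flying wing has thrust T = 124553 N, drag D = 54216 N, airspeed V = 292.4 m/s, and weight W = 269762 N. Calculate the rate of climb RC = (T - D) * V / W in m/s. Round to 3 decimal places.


Step 1: Excess thrust = T - D = 124553 - 54216 = 70337 N
Step 2: Excess power = 70337 * 292.4 = 20566538.8 W
Step 3: RC = 20566538.8 / 269762 = 76.240 m/s

76.240


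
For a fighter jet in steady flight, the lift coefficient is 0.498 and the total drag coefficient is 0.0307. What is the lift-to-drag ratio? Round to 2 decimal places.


Step 1: L/D = CL / CD = 0.498 / 0.0307
Step 2: L/D = 16.22

16.22


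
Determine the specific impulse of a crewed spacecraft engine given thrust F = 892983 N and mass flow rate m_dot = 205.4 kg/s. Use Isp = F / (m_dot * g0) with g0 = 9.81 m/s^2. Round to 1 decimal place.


Step 1: m_dot * g0 = 205.4 * 9.81 = 2014.97
Step 2: Isp = 892983 / 2014.97 = 443.2 s

443.2


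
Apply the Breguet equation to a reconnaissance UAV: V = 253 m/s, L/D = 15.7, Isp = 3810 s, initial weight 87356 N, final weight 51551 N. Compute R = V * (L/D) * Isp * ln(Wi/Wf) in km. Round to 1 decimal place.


Step 1: Coefficient = V * (L/D) * Isp = 253 * 15.7 * 3810 = 15133701.0 m
Step 2: Wi/Wf = 87356 / 51551 = 1.694555
Step 3: ln(1.694555) = 0.52742
Step 4: R = 15133701.0 * 0.52742 = 7981818.3 m = 7981.8 km

7981.8


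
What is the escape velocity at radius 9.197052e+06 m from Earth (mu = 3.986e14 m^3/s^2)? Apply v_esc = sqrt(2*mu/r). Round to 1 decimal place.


Step 1: 2*mu/r = 2 * 3.986e14 / 9.197052e+06 = 86679949.1837
Step 2: v_esc = sqrt(86679949.1837) = 9310.2 m/s

9310.2


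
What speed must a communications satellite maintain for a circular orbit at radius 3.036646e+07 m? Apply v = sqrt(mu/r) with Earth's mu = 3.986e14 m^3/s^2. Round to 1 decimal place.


Step 1: mu / r = 3.986e14 / 3.036646e+07 = 13126324.2406
Step 2: v = sqrt(13126324.2406) = 3623.0 m/s

3623.0


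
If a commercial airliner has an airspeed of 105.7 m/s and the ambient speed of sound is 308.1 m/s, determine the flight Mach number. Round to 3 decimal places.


Step 1: M = V / a = 105.7 / 308.1
Step 2: M = 0.343

0.343


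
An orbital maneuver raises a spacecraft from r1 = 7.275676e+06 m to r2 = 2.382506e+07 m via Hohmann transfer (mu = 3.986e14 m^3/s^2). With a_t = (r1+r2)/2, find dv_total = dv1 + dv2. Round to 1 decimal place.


Step 1: Transfer semi-major axis a_t = (7.275676e+06 + 2.382506e+07) / 2 = 1.555037e+07 m
Step 2: v1 (circular at r1) = sqrt(mu/r1) = 7401.71 m/s
Step 3: v_t1 = sqrt(mu*(2/r1 - 1/a_t)) = 9161.75 m/s
Step 4: dv1 = |9161.75 - 7401.71| = 1760.05 m/s
Step 5: v2 (circular at r2) = 4090.27 m/s, v_t2 = 2797.81 m/s
Step 6: dv2 = |4090.27 - 2797.81| = 1292.46 m/s
Step 7: Total delta-v = 1760.05 + 1292.46 = 3052.5 m/s

3052.5


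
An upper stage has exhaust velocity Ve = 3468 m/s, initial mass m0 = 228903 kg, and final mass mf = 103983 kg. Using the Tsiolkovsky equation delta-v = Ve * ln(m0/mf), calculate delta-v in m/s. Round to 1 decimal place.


Step 1: Mass ratio m0/mf = 228903 / 103983 = 2.20135
Step 2: ln(2.20135) = 0.789071
Step 3: delta-v = 3468 * 0.789071 = 2736.5 m/s

2736.5


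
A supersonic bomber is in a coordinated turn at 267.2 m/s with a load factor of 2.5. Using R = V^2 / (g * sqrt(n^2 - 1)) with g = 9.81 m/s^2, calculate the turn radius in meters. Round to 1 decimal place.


Step 1: V^2 = 267.2^2 = 71395.84
Step 2: n^2 - 1 = 2.5^2 - 1 = 5.25
Step 3: sqrt(5.25) = 2.291288
Step 4: R = 71395.84 / (9.81 * 2.291288) = 3176.3 m

3176.3


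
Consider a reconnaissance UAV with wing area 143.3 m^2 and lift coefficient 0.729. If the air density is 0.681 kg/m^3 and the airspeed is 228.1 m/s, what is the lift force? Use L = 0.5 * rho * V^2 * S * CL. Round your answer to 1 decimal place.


Step 1: Calculate dynamic pressure q = 0.5 * 0.681 * 228.1^2 = 0.5 * 0.681 * 52029.61 = 17716.0822 Pa
Step 2: Multiply by wing area and lift coefficient: L = 17716.0822 * 143.3 * 0.729
Step 3: L = 2538714.58 * 0.729 = 1850722.9 N

1850722.9


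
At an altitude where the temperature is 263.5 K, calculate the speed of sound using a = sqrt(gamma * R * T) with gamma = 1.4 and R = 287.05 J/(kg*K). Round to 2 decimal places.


Step 1: gamma * R * T = 1.4 * 287.05 * 263.5 = 105892.745
Step 2: a = sqrt(105892.745) = 325.41 m/s

325.41


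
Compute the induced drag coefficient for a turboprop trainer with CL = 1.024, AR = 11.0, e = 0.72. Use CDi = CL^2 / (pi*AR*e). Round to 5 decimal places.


Step 1: CL^2 = 1.024^2 = 1.048576
Step 2: pi * AR * e = 3.14159 * 11.0 * 0.72 = 24.881414
Step 3: CDi = 1.048576 / 24.881414 = 0.04214

0.04214


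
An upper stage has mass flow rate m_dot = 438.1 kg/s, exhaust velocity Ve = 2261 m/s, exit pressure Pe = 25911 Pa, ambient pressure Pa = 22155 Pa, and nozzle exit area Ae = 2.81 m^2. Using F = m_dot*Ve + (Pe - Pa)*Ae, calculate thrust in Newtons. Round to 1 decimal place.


Step 1: Momentum thrust = m_dot * Ve = 438.1 * 2261 = 990544.1 N
Step 2: Pressure thrust = (Pe - Pa) * Ae = (25911 - 22155) * 2.81 = 10554.36 N
Step 3: Total thrust F = 990544.1 + 10554.36 = 1001098.5 N

1001098.5


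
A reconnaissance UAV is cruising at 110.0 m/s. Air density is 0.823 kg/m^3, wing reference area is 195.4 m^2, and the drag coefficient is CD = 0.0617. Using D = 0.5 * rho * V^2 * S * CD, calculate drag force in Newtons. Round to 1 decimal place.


Step 1: Dynamic pressure q = 0.5 * 0.823 * 110.0^2 = 4979.15 Pa
Step 2: Drag D = q * S * CD = 4979.15 * 195.4 * 0.0617
Step 3: D = 60029.5 N

60029.5


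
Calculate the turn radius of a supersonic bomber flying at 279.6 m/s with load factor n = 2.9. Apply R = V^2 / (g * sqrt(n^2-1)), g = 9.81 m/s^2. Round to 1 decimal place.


Step 1: V^2 = 279.6^2 = 78176.16
Step 2: n^2 - 1 = 2.9^2 - 1 = 7.41
Step 3: sqrt(7.41) = 2.722132
Step 4: R = 78176.16 / (9.81 * 2.722132) = 2927.5 m

2927.5


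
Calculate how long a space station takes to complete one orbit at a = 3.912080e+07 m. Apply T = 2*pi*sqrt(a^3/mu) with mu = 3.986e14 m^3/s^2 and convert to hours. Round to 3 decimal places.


Step 1: a^3 / mu = 5.987192e+22 / 3.986e14 = 1.502055e+08
Step 2: sqrt(1.502055e+08) = 12255.8361 s
Step 3: T = 2*pi * 12255.8361 = 77005.69 s
Step 4: T in hours = 77005.69 / 3600 = 21.390 hours

21.390


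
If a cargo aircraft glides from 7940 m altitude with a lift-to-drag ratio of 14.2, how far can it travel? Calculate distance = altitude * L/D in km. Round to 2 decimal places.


Step 1: Glide distance = altitude * L/D = 7940 * 14.2 = 112748.0 m
Step 2: Convert to km: 112748.0 / 1000 = 112.75 km

112.75


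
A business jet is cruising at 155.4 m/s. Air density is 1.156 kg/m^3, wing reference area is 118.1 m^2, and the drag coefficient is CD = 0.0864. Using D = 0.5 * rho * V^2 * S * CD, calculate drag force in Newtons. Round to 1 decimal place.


Step 1: Dynamic pressure q = 0.5 * 1.156 * 155.4^2 = 13958.2145 Pa
Step 2: Drag D = q * S * CD = 13958.2145 * 118.1 * 0.0864
Step 3: D = 142427.4 N

142427.4


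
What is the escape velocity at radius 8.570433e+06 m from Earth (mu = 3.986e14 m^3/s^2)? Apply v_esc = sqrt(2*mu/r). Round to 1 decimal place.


Step 1: 2*mu/r = 2 * 3.986e14 / 8.570433e+06 = 93017470.6459
Step 2: v_esc = sqrt(93017470.6459) = 9644.6 m/s

9644.6


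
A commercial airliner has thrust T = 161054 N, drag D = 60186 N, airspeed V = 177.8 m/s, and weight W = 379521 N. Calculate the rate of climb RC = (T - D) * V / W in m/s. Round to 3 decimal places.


Step 1: Excess thrust = T - D = 161054 - 60186 = 100868 N
Step 2: Excess power = 100868 * 177.8 = 17934330.4 W
Step 3: RC = 17934330.4 / 379521 = 47.255 m/s

47.255


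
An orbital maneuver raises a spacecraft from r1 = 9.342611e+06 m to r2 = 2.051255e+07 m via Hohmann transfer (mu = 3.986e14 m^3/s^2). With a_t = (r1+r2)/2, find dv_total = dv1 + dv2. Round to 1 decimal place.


Step 1: Transfer semi-major axis a_t = (9.342611e+06 + 2.051255e+07) / 2 = 1.492758e+07 m
Step 2: v1 (circular at r1) = sqrt(mu/r1) = 6531.82 m/s
Step 3: v_t1 = sqrt(mu*(2/r1 - 1/a_t)) = 7656.84 m/s
Step 4: dv1 = |7656.84 - 6531.82| = 1125.02 m/s
Step 5: v2 (circular at r2) = 4408.17 m/s, v_t2 = 3487.37 m/s
Step 6: dv2 = |4408.17 - 3487.37| = 920.8 m/s
Step 7: Total delta-v = 1125.02 + 920.8 = 2045.8 m/s

2045.8


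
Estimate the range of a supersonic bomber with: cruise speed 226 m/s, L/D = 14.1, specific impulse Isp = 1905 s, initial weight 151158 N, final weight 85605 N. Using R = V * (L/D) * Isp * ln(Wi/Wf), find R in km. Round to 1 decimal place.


Step 1: Coefficient = V * (L/D) * Isp = 226 * 14.1 * 1905 = 6070473.0 m
Step 2: Wi/Wf = 151158 / 85605 = 1.765761
Step 3: ln(1.765761) = 0.568582
Step 4: R = 6070473.0 * 0.568582 = 3451561.4 m = 3451.6 km

3451.6


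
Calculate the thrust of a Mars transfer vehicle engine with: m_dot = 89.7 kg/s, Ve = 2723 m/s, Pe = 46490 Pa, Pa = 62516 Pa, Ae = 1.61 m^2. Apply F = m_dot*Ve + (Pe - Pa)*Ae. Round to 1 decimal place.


Step 1: Momentum thrust = m_dot * Ve = 89.7 * 2723 = 244253.1 N
Step 2: Pressure thrust = (Pe - Pa) * Ae = (46490 - 62516) * 1.61 = -25801.86 N
Step 3: Total thrust F = 244253.1 + -25801.86 = 218451.2 N

218451.2


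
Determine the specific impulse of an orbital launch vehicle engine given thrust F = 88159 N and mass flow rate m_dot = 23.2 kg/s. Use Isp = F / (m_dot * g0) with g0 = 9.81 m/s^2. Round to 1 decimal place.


Step 1: m_dot * g0 = 23.2 * 9.81 = 227.59
Step 2: Isp = 88159 / 227.59 = 387.4 s

387.4


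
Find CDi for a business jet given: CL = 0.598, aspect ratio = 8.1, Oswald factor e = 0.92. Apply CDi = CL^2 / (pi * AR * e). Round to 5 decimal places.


Step 1: CL^2 = 0.598^2 = 0.357604
Step 2: pi * AR * e = 3.14159 * 8.1 * 0.92 = 23.411148
Step 3: CDi = 0.357604 / 23.411148 = 0.01527

0.01527


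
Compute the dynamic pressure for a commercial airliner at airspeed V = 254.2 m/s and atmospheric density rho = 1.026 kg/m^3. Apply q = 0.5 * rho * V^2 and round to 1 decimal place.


Step 1: V^2 = 254.2^2 = 64617.64
Step 2: q = 0.5 * 1.026 * 64617.64
Step 3: q = 33148.8 Pa

33148.8


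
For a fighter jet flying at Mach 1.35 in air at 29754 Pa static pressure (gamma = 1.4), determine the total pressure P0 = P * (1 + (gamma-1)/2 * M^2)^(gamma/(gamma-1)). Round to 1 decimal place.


Step 1: (gamma-1)/2 * M^2 = 0.2 * 1.8225 = 0.3645
Step 2: 1 + 0.3645 = 1.3645
Step 3: Exponent gamma/(gamma-1) = 3.5
Step 4: P0 = 29754 * 1.3645^3.5 = 88298.4 Pa

88298.4


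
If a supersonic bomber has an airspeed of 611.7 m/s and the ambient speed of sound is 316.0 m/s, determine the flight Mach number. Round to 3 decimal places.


Step 1: M = V / a = 611.7 / 316.0
Step 2: M = 1.936

1.936


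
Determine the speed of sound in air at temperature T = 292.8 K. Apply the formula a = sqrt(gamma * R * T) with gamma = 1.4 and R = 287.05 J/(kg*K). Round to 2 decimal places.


Step 1: gamma * R * T = 1.4 * 287.05 * 292.8 = 117667.536
Step 2: a = sqrt(117667.536) = 343.03 m/s

343.03


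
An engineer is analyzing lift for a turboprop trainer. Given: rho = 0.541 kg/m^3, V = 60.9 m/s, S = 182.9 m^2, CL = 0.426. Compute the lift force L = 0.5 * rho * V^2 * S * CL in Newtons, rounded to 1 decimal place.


Step 1: Calculate dynamic pressure q = 0.5 * 0.541 * 60.9^2 = 0.5 * 0.541 * 3708.81 = 1003.2331 Pa
Step 2: Multiply by wing area and lift coefficient: L = 1003.2331 * 182.9 * 0.426
Step 3: L = 183491.3349 * 0.426 = 78167.3 N

78167.3


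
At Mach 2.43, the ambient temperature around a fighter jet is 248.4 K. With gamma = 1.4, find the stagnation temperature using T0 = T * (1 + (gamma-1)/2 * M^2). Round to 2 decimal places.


Step 1: (gamma-1)/2 = 0.2
Step 2: M^2 = 5.9049
Step 3: 1 + 0.2 * 5.9049 = 2.18098
Step 4: T0 = 248.4 * 2.18098 = 541.76 K

541.76


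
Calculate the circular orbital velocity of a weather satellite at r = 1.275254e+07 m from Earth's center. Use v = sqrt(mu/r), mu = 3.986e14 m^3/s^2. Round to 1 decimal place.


Step 1: mu / r = 3.986e14 / 1.275254e+07 = 31256518.3093
Step 2: v = sqrt(31256518.3093) = 5590.8 m/s

5590.8


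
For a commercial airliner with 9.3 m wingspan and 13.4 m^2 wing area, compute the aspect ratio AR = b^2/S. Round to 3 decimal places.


Step 1: b^2 = 9.3^2 = 86.49
Step 2: AR = 86.49 / 13.4 = 6.454

6.454


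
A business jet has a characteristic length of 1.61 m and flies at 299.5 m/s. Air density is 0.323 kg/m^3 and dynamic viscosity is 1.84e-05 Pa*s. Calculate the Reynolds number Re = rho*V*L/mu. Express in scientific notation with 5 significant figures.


Step 1: Numerator = rho * V * L = 0.323 * 299.5 * 1.61 = 155.748985
Step 2: Re = 155.748985 / 1.84e-05
Step 3: Re = 8.4646e+06

8.4646e+06


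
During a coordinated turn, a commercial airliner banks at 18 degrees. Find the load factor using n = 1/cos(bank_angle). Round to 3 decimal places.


Step 1: Convert 18 degrees to radians = 0.314159
Step 2: cos(18 deg) = 0.951057
Step 3: n = 1 / 0.951057 = 1.051

1.051


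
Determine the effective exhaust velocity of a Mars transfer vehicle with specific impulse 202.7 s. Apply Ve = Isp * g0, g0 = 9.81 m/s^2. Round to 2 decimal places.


Step 1: Ve = Isp * g0 = 202.7 * 9.81
Step 2: Ve = 1988.49 m/s

1988.49


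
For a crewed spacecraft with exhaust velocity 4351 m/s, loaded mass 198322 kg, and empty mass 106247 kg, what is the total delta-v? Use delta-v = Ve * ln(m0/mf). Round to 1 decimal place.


Step 1: Mass ratio m0/mf = 198322 / 106247 = 1.866613
Step 2: ln(1.866613) = 0.624125
Step 3: delta-v = 4351 * 0.624125 = 2715.6 m/s

2715.6


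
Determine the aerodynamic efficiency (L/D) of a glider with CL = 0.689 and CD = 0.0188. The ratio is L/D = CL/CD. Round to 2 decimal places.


Step 1: L/D = CL / CD = 0.689 / 0.0188
Step 2: L/D = 36.65

36.65


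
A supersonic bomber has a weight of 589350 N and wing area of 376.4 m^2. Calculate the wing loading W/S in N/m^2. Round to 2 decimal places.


Step 1: Wing loading = W / S = 589350 / 376.4
Step 2: Wing loading = 1565.75 N/m^2

1565.75


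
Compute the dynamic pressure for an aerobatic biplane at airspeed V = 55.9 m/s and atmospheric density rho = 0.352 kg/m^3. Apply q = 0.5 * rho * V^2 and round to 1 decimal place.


Step 1: V^2 = 55.9^2 = 3124.81
Step 2: q = 0.5 * 0.352 * 3124.81
Step 3: q = 550.0 Pa

550.0


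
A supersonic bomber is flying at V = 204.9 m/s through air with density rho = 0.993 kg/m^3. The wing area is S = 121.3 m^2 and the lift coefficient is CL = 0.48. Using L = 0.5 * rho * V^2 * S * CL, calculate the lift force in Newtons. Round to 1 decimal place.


Step 1: Calculate dynamic pressure q = 0.5 * 0.993 * 204.9^2 = 0.5 * 0.993 * 41984.01 = 20845.061 Pa
Step 2: Multiply by wing area and lift coefficient: L = 20845.061 * 121.3 * 0.48
Step 3: L = 2528505.8951 * 0.48 = 1213682.8 N

1213682.8


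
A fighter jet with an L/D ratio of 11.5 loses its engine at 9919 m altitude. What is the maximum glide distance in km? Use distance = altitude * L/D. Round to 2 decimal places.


Step 1: Glide distance = altitude * L/D = 9919 * 11.5 = 114068.5 m
Step 2: Convert to km: 114068.5 / 1000 = 114.07 km

114.07


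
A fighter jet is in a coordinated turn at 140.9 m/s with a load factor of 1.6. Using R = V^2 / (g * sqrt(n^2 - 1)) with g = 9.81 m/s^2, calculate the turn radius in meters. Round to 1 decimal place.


Step 1: V^2 = 140.9^2 = 19852.81
Step 2: n^2 - 1 = 1.6^2 - 1 = 1.56
Step 3: sqrt(1.56) = 1.249
Step 4: R = 19852.81 / (9.81 * 1.249) = 1620.3 m

1620.3


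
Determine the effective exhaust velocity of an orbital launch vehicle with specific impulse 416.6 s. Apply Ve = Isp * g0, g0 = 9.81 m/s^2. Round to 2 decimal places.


Step 1: Ve = Isp * g0 = 416.6 * 9.81
Step 2: Ve = 4086.85 m/s

4086.85


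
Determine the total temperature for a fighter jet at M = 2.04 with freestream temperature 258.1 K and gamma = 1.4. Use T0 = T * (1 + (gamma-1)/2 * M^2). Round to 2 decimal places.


Step 1: (gamma-1)/2 = 0.2
Step 2: M^2 = 4.1616
Step 3: 1 + 0.2 * 4.1616 = 1.83232
Step 4: T0 = 258.1 * 1.83232 = 472.92 K

472.92


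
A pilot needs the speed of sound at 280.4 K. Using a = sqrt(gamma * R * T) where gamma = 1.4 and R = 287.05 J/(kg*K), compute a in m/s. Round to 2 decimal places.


Step 1: gamma * R * T = 1.4 * 287.05 * 280.4 = 112684.348
Step 2: a = sqrt(112684.348) = 335.68 m/s

335.68


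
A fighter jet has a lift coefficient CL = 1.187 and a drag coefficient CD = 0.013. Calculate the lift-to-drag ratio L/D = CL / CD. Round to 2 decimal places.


Step 1: L/D = CL / CD = 1.187 / 0.013
Step 2: L/D = 91.31

91.31


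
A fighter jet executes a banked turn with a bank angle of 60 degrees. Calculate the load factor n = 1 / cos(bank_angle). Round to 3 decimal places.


Step 1: Convert 60 degrees to radians = 1.047198
Step 2: cos(60 deg) = 0.5
Step 3: n = 1 / 0.5 = 2.000

2.000


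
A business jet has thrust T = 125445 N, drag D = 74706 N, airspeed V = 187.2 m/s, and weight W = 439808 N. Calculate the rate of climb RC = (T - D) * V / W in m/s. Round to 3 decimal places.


Step 1: Excess thrust = T - D = 125445 - 74706 = 50739 N
Step 2: Excess power = 50739 * 187.2 = 9498340.8 W
Step 3: RC = 9498340.8 / 439808 = 21.597 m/s

21.597


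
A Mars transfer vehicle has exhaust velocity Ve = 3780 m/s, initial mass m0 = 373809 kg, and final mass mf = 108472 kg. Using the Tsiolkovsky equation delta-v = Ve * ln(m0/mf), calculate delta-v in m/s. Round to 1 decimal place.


Step 1: Mass ratio m0/mf = 373809 / 108472 = 3.446134
Step 2: ln(3.446134) = 1.237253
Step 3: delta-v = 3780 * 1.237253 = 4676.8 m/s

4676.8


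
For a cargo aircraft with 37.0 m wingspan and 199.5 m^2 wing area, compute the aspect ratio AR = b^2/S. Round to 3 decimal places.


Step 1: b^2 = 37.0^2 = 1369.0
Step 2: AR = 1369.0 / 199.5 = 6.862

6.862


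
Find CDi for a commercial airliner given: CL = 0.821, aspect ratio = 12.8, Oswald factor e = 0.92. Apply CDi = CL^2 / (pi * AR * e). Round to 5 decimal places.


Step 1: CL^2 = 0.821^2 = 0.674041
Step 2: pi * AR * e = 3.14159 * 12.8 * 0.92 = 36.995395
Step 3: CDi = 0.674041 / 36.995395 = 0.01822

0.01822


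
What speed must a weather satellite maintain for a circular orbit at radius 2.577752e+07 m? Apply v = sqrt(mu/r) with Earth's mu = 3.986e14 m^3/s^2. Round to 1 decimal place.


Step 1: mu / r = 3.986e14 / 2.577752e+07 = 15463085.6653
Step 2: v = sqrt(15463085.6653) = 3932.3 m/s

3932.3


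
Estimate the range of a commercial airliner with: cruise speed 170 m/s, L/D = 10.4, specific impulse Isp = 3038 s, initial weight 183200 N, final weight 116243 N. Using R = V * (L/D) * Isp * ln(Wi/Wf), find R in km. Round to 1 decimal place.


Step 1: Coefficient = V * (L/D) * Isp = 170 * 10.4 * 3038 = 5371184.0 m
Step 2: Wi/Wf = 183200 / 116243 = 1.576009
Step 3: ln(1.576009) = 0.454896
Step 4: R = 5371184.0 * 0.454896 = 2443328.1 m = 2443.3 km

2443.3


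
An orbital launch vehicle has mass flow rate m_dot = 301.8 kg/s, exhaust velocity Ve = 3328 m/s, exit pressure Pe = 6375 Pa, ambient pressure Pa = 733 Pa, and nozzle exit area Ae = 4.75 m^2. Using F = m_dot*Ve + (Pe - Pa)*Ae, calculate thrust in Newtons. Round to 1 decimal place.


Step 1: Momentum thrust = m_dot * Ve = 301.8 * 3328 = 1004390.4 N
Step 2: Pressure thrust = (Pe - Pa) * Ae = (6375 - 733) * 4.75 = 26799.50 N
Step 3: Total thrust F = 1004390.4 + 26799.50 = 1031189.9 N

1031189.9


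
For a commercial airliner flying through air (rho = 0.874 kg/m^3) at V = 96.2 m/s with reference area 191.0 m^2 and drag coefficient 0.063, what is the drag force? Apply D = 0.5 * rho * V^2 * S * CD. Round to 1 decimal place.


Step 1: Dynamic pressure q = 0.5 * 0.874 * 96.2^2 = 4044.1903 Pa
Step 2: Drag D = q * S * CD = 4044.1903 * 191.0 * 0.063
Step 3: D = 48663.7 N

48663.7


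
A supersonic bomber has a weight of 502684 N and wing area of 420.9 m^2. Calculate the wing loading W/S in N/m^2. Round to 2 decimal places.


Step 1: Wing loading = W / S = 502684 / 420.9
Step 2: Wing loading = 1194.31 N/m^2

1194.31


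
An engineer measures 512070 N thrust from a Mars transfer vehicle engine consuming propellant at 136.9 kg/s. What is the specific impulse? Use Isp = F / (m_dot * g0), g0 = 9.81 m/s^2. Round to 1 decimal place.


Step 1: m_dot * g0 = 136.9 * 9.81 = 1342.99
Step 2: Isp = 512070 / 1342.99 = 381.3 s

381.3


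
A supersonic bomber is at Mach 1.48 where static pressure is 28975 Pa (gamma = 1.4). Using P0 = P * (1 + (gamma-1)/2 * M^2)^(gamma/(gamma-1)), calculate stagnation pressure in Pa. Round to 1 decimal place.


Step 1: (gamma-1)/2 * M^2 = 0.2 * 2.1904 = 0.43808
Step 2: 1 + 0.43808 = 1.43808
Step 3: Exponent gamma/(gamma-1) = 3.5
Step 4: P0 = 28975 * 1.43808^3.5 = 103339.0 Pa

103339.0


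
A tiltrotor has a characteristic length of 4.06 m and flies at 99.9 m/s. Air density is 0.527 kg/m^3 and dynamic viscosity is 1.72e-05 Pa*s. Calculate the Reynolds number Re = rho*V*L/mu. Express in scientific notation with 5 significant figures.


Step 1: Numerator = rho * V * L = 0.527 * 99.9 * 4.06 = 213.748038
Step 2: Re = 213.748038 / 1.72e-05
Step 3: Re = 1.2427e+07

1.2427e+07


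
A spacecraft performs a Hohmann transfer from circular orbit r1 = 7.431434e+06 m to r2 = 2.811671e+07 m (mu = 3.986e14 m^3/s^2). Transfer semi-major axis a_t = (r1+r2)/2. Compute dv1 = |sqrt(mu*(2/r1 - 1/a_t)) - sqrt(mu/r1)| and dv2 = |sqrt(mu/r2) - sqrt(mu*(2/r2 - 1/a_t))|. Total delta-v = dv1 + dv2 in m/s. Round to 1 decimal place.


Step 1: Transfer semi-major axis a_t = (7.431434e+06 + 2.811671e+07) / 2 = 1.777407e+07 m
Step 2: v1 (circular at r1) = sqrt(mu/r1) = 7323.73 m/s
Step 3: v_t1 = sqrt(mu*(2/r1 - 1/a_t)) = 9211.3 m/s
Step 4: dv1 = |9211.3 - 7323.73| = 1887.57 m/s
Step 5: v2 (circular at r2) = 3765.19 m/s, v_t2 = 2434.61 m/s
Step 6: dv2 = |3765.19 - 2434.61| = 1330.58 m/s
Step 7: Total delta-v = 1887.57 + 1330.58 = 3218.2 m/s

3218.2


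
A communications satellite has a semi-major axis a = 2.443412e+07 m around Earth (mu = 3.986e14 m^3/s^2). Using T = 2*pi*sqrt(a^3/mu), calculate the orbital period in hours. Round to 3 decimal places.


Step 1: a^3 / mu = 1.458781e+22 / 3.986e14 = 3.659762e+07
Step 2: sqrt(3.659762e+07) = 6049.5965 s
Step 3: T = 2*pi * 6049.5965 = 38010.74 s
Step 4: T in hours = 38010.74 / 3600 = 10.559 hours

10.559


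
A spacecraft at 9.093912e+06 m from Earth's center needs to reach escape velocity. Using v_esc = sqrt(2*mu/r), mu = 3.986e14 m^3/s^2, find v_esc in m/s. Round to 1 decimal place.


Step 1: 2*mu/r = 2 * 3.986e14 / 9.093912e+06 = 87663043.1436
Step 2: v_esc = sqrt(87663043.1436) = 9362.9 m/s

9362.9


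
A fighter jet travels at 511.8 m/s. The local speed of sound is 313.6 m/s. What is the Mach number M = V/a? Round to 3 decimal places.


Step 1: M = V / a = 511.8 / 313.6
Step 2: M = 1.632

1.632


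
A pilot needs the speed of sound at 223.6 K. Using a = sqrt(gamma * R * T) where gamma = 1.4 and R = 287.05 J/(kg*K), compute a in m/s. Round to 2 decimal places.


Step 1: gamma * R * T = 1.4 * 287.05 * 223.6 = 89858.132
Step 2: a = sqrt(89858.132) = 299.76 m/s

299.76


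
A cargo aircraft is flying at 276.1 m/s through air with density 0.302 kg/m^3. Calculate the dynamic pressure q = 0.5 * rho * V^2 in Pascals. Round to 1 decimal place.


Step 1: V^2 = 276.1^2 = 76231.21
Step 2: q = 0.5 * 0.302 * 76231.21
Step 3: q = 11510.9 Pa

11510.9


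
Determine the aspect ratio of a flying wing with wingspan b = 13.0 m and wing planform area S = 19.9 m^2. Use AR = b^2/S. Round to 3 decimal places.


Step 1: b^2 = 13.0^2 = 169.0
Step 2: AR = 169.0 / 19.9 = 8.492

8.492


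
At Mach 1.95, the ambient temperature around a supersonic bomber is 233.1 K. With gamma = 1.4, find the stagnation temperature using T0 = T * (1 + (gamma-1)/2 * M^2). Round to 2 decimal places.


Step 1: (gamma-1)/2 = 0.2
Step 2: M^2 = 3.8025
Step 3: 1 + 0.2 * 3.8025 = 1.7605
Step 4: T0 = 233.1 * 1.7605 = 410.37 K

410.37


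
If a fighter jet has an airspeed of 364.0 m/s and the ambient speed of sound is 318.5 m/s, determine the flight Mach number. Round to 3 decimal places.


Step 1: M = V / a = 364.0 / 318.5
Step 2: M = 1.143

1.143


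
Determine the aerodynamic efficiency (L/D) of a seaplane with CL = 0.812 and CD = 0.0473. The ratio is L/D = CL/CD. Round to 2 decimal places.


Step 1: L/D = CL / CD = 0.812 / 0.0473
Step 2: L/D = 17.17

17.17


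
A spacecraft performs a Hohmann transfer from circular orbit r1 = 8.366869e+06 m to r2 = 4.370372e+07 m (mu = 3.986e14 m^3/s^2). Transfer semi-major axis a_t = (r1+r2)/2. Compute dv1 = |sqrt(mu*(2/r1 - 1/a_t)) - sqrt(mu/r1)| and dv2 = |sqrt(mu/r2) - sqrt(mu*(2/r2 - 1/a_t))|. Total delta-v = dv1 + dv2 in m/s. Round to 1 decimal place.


Step 1: Transfer semi-major axis a_t = (8.366869e+06 + 4.370372e+07) / 2 = 2.603529e+07 m
Step 2: v1 (circular at r1) = sqrt(mu/r1) = 6902.19 m/s
Step 3: v_t1 = sqrt(mu*(2/r1 - 1/a_t)) = 8942.63 m/s
Step 4: dv1 = |8942.63 - 6902.19| = 2040.43 m/s
Step 5: v2 (circular at r2) = 3020.02 m/s, v_t2 = 1712.02 m/s
Step 6: dv2 = |3020.02 - 1712.02| = 1307.99 m/s
Step 7: Total delta-v = 2040.43 + 1307.99 = 3348.4 m/s

3348.4


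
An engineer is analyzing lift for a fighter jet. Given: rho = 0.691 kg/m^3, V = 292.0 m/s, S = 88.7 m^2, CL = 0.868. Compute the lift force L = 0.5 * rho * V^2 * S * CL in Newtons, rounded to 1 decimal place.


Step 1: Calculate dynamic pressure q = 0.5 * 0.691 * 292.0^2 = 0.5 * 0.691 * 85264.0 = 29458.712 Pa
Step 2: Multiply by wing area and lift coefficient: L = 29458.712 * 88.7 * 0.868
Step 3: L = 2612987.7544 * 0.868 = 2268073.4 N

2268073.4


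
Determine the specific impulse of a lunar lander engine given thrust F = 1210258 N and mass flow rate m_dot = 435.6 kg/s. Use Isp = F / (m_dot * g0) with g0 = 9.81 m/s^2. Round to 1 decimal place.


Step 1: m_dot * g0 = 435.6 * 9.81 = 4273.24
Step 2: Isp = 1210258 / 4273.24 = 283.2 s

283.2


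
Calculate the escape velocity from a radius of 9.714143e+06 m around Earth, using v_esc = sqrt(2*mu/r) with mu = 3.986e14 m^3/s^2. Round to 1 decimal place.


Step 1: 2*mu/r = 2 * 3.986e14 / 9.714143e+06 = 82065911.5271
Step 2: v_esc = sqrt(82065911.5271) = 9059.0 m/s

9059.0


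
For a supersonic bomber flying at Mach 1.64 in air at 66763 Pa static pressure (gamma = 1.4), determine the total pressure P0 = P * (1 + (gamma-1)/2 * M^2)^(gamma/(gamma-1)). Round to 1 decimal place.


Step 1: (gamma-1)/2 * M^2 = 0.2 * 2.6896 = 0.53792
Step 2: 1 + 0.53792 = 1.53792
Step 3: Exponent gamma/(gamma-1) = 3.5
Step 4: P0 = 66763 * 1.53792^3.5 = 301164.6 Pa

301164.6


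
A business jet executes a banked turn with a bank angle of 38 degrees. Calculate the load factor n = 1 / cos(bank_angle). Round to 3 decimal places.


Step 1: Convert 38 degrees to radians = 0.663225
Step 2: cos(38 deg) = 0.788011
Step 3: n = 1 / 0.788011 = 1.269

1.269


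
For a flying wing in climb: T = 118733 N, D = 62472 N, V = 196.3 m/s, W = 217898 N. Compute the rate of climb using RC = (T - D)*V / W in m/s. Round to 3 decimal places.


Step 1: Excess thrust = T - D = 118733 - 62472 = 56261 N
Step 2: Excess power = 56261 * 196.3 = 11044034.3 W
Step 3: RC = 11044034.3 / 217898 = 50.684 m/s

50.684


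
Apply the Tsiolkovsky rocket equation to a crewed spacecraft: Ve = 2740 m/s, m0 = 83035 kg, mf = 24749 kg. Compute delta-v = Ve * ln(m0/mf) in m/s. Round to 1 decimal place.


Step 1: Mass ratio m0/mf = 83035 / 24749 = 3.355085
Step 2: ln(3.355085) = 1.210477
Step 3: delta-v = 2740 * 1.210477 = 3316.7 m/s

3316.7


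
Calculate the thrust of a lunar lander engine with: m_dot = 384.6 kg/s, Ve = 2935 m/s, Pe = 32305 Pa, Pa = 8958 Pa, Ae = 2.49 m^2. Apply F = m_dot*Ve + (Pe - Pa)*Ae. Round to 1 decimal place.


Step 1: Momentum thrust = m_dot * Ve = 384.6 * 2935 = 1128801.0 N
Step 2: Pressure thrust = (Pe - Pa) * Ae = (32305 - 8958) * 2.49 = 58134.03 N
Step 3: Total thrust F = 1128801.0 + 58134.03 = 1186935.0 N

1186935.0


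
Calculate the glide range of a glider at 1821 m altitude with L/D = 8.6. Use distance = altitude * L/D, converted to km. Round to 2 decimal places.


Step 1: Glide distance = altitude * L/D = 1821 * 8.6 = 15660.6 m
Step 2: Convert to km: 15660.6 / 1000 = 15.66 km

15.66


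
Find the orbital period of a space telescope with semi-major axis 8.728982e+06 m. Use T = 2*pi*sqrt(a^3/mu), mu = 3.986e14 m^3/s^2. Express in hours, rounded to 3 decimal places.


Step 1: a^3 / mu = 6.651059e+20 / 3.986e14 = 1.668605e+06
Step 2: sqrt(1.668605e+06) = 1291.7449 s
Step 3: T = 2*pi * 1291.7449 = 8116.27 s
Step 4: T in hours = 8116.27 / 3600 = 2.255 hours

2.255


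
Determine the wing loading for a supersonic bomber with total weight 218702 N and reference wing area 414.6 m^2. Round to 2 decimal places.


Step 1: Wing loading = W / S = 218702 / 414.6
Step 2: Wing loading = 527.50 N/m^2

527.50


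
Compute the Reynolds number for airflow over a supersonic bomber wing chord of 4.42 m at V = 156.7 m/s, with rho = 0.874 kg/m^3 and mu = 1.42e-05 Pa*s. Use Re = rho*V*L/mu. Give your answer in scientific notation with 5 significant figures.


Step 1: Numerator = rho * V * L = 0.874 * 156.7 * 4.42 = 605.344636
Step 2: Re = 605.344636 / 1.42e-05
Step 3: Re = 4.2630e+07

4.2630e+07


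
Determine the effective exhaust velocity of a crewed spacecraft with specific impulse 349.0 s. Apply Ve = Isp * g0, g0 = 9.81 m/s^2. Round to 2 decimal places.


Step 1: Ve = Isp * g0 = 349.0 * 9.81
Step 2: Ve = 3423.69 m/s

3423.69


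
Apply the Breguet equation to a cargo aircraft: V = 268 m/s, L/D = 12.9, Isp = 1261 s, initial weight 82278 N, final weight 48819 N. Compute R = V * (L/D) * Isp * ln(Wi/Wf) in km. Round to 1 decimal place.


Step 1: Coefficient = V * (L/D) * Isp = 268 * 12.9 * 1261 = 4359529.2 m
Step 2: Wi/Wf = 82278 / 48819 = 1.685368
Step 3: ln(1.685368) = 0.521984
Step 4: R = 4359529.2 * 0.521984 = 2275605.3 m = 2275.6 km

2275.6


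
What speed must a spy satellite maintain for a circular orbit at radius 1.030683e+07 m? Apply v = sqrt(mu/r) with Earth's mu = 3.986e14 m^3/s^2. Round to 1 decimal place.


Step 1: mu / r = 3.986e14 / 1.030683e+07 = 38673384.5421
Step 2: v = sqrt(38673384.5421) = 6218.8 m/s

6218.8


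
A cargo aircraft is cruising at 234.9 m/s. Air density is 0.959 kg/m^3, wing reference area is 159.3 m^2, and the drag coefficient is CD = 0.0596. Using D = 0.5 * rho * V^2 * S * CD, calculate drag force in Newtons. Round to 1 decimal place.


Step 1: Dynamic pressure q = 0.5 * 0.959 * 234.9^2 = 26457.8558 Pa
Step 2: Drag D = q * S * CD = 26457.8558 * 159.3 * 0.0596
Step 3: D = 251198.3 N

251198.3


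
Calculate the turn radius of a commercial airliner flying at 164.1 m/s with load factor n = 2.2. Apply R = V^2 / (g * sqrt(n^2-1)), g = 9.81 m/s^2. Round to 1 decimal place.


Step 1: V^2 = 164.1^2 = 26928.81
Step 2: n^2 - 1 = 2.2^2 - 1 = 3.84
Step 3: sqrt(3.84) = 1.959592
Step 4: R = 26928.81 / (9.81 * 1.959592) = 1400.8 m

1400.8


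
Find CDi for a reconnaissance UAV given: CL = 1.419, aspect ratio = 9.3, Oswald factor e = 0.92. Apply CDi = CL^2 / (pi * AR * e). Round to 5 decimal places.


Step 1: CL^2 = 1.419^2 = 2.013561
Step 2: pi * AR * e = 3.14159 * 9.3 * 0.92 = 26.879467
Step 3: CDi = 2.013561 / 26.879467 = 0.07491

0.07491


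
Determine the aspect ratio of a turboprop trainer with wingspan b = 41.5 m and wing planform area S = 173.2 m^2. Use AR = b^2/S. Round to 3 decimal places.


Step 1: b^2 = 41.5^2 = 1722.25
Step 2: AR = 1722.25 / 173.2 = 9.944

9.944


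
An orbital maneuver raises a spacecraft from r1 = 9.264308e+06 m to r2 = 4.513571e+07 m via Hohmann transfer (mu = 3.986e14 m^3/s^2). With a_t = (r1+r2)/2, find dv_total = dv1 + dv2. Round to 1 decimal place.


Step 1: Transfer semi-major axis a_t = (9.264308e+06 + 4.513571e+07) / 2 = 2.720001e+07 m
Step 2: v1 (circular at r1) = sqrt(mu/r1) = 6559.37 m/s
Step 3: v_t1 = sqrt(mu*(2/r1 - 1/a_t)) = 8449.63 m/s
Step 4: dv1 = |8449.63 - 6559.37| = 1890.26 m/s
Step 5: v2 (circular at r2) = 2971.72 m/s, v_t2 = 1734.32 m/s
Step 6: dv2 = |2971.72 - 1734.32| = 1237.4 m/s
Step 7: Total delta-v = 1890.26 + 1237.4 = 3127.7 m/s

3127.7


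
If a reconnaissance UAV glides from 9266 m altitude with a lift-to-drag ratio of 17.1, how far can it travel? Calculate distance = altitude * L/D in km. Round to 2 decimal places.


Step 1: Glide distance = altitude * L/D = 9266 * 17.1 = 158448.6 m
Step 2: Convert to km: 158448.6 / 1000 = 158.45 km

158.45


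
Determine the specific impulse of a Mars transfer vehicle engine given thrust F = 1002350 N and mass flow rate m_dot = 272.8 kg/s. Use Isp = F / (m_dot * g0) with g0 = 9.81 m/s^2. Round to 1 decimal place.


Step 1: m_dot * g0 = 272.8 * 9.81 = 2676.17
Step 2: Isp = 1002350 / 2676.17 = 374.5 s

374.5


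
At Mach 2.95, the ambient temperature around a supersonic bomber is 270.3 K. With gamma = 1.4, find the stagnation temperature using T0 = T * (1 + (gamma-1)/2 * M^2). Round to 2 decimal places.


Step 1: (gamma-1)/2 = 0.2
Step 2: M^2 = 8.7025
Step 3: 1 + 0.2 * 8.7025 = 2.7405
Step 4: T0 = 270.3 * 2.7405 = 740.76 K

740.76


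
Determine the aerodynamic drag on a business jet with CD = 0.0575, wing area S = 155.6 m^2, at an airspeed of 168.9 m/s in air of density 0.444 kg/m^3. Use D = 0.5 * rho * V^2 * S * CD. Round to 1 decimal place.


Step 1: Dynamic pressure q = 0.5 * 0.444 * 168.9^2 = 6333.0406 Pa
Step 2: Drag D = q * S * CD = 6333.0406 * 155.6 * 0.0575
Step 3: D = 56661.7 N

56661.7


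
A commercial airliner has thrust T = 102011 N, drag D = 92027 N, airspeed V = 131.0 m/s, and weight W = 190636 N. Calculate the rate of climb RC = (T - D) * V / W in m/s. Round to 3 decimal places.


Step 1: Excess thrust = T - D = 102011 - 92027 = 9984 N
Step 2: Excess power = 9984 * 131.0 = 1307904.0 W
Step 3: RC = 1307904.0 / 190636 = 6.861 m/s

6.861


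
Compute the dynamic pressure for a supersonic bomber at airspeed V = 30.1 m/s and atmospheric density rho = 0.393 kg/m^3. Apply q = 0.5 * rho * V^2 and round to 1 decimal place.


Step 1: V^2 = 30.1^2 = 906.01
Step 2: q = 0.5 * 0.393 * 906.01
Step 3: q = 178.0 Pa

178.0


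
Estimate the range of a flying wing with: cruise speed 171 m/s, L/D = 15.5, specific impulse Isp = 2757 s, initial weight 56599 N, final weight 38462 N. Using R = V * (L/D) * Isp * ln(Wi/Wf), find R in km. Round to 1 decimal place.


Step 1: Coefficient = V * (L/D) * Isp = 171 * 15.5 * 2757 = 7307428.5 m
Step 2: Wi/Wf = 56599 / 38462 = 1.471556
Step 3: ln(1.471556) = 0.386321
Step 4: R = 7307428.5 * 0.386321 = 2823010.0 m = 2823.0 km

2823.0


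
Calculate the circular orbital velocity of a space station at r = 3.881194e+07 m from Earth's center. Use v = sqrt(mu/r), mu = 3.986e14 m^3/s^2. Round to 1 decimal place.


Step 1: mu / r = 3.986e14 / 3.881194e+07 = 10270035.4582
Step 2: v = sqrt(10270035.4582) = 3204.7 m/s

3204.7


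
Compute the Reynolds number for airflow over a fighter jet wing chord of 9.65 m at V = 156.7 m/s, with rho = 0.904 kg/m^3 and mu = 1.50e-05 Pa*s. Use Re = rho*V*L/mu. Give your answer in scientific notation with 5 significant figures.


Step 1: Numerator = rho * V * L = 0.904 * 156.7 * 9.65 = 1366.98812
Step 2: Re = 1366.98812 / 1.50e-05
Step 3: Re = 9.1133e+07

9.1133e+07
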